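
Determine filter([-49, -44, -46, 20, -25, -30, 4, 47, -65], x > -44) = keep x where x > -44: -49✗, -44✗, -46✗, 20✓, -25✓, -30✓, 4✓, 47✓, -65✗
= [20, -25, -30, 4, 47]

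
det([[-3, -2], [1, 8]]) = (-3)*(8) - (-2)*(1)
= -22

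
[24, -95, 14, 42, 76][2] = 14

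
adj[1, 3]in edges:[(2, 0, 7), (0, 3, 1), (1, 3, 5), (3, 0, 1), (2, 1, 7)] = 5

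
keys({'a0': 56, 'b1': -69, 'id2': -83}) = ['a0', 'b1', 'id2']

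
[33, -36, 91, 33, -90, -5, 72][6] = 72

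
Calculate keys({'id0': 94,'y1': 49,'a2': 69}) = ['id0', 'y1', 'a2']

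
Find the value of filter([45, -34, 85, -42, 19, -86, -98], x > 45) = [85]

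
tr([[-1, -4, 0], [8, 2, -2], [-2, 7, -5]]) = -4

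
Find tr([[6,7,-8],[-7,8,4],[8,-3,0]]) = diagonal: 6 + 8 + 0
= 14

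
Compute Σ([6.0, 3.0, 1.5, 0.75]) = 6.0 + 3.0 + 1.5 + 0.75
= 11.25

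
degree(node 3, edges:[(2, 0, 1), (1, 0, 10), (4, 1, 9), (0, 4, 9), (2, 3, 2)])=incident: (2,3)
= 1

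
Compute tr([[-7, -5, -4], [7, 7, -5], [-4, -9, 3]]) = 3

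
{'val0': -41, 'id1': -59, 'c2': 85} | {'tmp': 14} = {'val0': -41, 'id1': -59, 'c2': 85, 'tmp': 14}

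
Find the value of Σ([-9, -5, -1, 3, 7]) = -5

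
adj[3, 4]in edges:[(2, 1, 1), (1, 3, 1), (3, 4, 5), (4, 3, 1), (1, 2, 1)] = 5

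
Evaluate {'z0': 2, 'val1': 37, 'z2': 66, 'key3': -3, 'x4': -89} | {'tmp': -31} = {'z0': 2, 'val1': 37, 'z2': 66, 'key3': -3, 'x4': -89, 'tmp': -31}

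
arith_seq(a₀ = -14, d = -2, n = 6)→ [-14, -16, -18, -20, -22, -24]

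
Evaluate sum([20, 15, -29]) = 6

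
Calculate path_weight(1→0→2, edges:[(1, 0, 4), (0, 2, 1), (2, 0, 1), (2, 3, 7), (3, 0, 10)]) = w(1→0)=4 + w(0→2)=1
= 5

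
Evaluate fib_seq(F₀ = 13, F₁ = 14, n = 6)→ [13, 14, 27, 41, 68, 109]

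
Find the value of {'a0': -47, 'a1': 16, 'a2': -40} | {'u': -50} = {'a0': -47, 'a1': 16, 'a2': -40, 'u': -50}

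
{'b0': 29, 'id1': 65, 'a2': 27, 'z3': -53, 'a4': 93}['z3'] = -53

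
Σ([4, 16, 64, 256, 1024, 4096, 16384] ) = 21844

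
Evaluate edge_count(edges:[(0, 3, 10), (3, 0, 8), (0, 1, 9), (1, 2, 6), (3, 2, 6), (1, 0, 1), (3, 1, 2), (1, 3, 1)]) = 8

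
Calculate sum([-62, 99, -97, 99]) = (-62) + 99 + (-97) + 99
= 39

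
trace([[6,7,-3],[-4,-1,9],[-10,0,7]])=diagonal: 6 + (-1) + 7
= 12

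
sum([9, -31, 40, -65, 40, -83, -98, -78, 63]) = -203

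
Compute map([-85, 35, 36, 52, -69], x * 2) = -85*2=-170, 35*2=70, 36*2=72, 52*2=104, -69*2=-138
= [-170, 70, 72, 104, -138]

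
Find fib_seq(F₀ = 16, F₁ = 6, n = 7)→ [16, 6, 22, 28, 50, 78, 128]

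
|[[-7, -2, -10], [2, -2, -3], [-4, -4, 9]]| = (1)*(-7)*det([[-2, -3], [-4, 9]]) + (-1)*(-2)*det([[2, -3], [-4, 9]]) + (1)*(-10)*det([[2, -2], [-4, -4]])
= 210 + 12 + 160
= 382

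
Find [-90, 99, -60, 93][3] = 93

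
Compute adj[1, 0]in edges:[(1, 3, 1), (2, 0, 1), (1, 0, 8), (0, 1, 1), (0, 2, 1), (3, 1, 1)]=8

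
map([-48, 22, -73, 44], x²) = [2304, 484, 5329, 1936]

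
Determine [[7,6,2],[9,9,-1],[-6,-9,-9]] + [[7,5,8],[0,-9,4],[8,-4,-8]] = [[14, 11, 10], [9, 0, 3], [2, -13, -17]]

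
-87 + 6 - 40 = -121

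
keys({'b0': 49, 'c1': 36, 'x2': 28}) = ['b0', 'c1', 'x2']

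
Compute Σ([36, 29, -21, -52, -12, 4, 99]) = 83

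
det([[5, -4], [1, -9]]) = -41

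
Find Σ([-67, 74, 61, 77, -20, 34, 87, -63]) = (-67) + 74 + 61 + 77 + (-20) + 34 + 87 + (-63)
= 183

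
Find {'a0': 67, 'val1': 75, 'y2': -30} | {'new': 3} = {'a0': 67, 'val1': 75, 'y2': -30, 'new': 3}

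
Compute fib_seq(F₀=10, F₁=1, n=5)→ F_2 = F_1 + F_0 = 11
F_3 = F_2 + F_1 = 12
F_4 = F_3 + F_2 = 23
= [10, 1, 11, 12, 23]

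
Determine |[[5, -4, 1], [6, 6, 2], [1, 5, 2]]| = 74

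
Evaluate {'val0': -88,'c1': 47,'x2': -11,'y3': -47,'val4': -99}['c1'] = 47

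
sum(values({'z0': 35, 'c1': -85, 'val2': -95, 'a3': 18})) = 35 + (-85) + (-95) + 18
= -127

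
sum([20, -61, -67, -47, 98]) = 20 + (-61) + (-67) + (-47) + 98
= -57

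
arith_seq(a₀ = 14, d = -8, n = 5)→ a_0 = 14 + 0*-8 = 14
a_1 = 14 + 1*-8 = 6
a_2 = 14 + 2*-8 = -2
...
= [14, 6, -2, -10, -18]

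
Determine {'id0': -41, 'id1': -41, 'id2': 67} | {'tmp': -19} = {'id0': -41, 'id1': -41, 'id2': 67, 'tmp': -19}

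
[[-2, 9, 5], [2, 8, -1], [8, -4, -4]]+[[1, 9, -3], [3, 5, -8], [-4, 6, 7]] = [[-1, 18, 2], [5, 13, -9], [4, 2, 3]]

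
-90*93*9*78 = -5875740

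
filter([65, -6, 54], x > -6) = keep x where x > -6: 65✓, -6✗, 54✓
= [65, 54]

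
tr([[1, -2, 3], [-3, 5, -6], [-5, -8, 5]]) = diagonal: 1 + 5 + 5
= 11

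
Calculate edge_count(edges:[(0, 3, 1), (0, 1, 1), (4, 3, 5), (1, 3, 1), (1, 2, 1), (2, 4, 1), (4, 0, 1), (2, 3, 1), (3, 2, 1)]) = 9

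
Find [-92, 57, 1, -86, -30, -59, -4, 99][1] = 57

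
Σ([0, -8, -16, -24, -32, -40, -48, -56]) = 0 + (-8) + (-16) + (-24) + (-32) + (-40) + (-48) + (-56)
= -224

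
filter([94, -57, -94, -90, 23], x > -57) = [94, 23]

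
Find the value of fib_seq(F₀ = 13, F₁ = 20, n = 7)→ F_2 = F_1 + F_0 = 33
F_3 = F_2 + F_1 = 53
F_4 = F_3 + F_2 = 86
...
= [13, 20, 33, 53, 86, 139, 225]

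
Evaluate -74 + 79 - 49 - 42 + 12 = -74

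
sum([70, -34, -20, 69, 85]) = 70 + (-34) + (-20) + 69 + 85
= 170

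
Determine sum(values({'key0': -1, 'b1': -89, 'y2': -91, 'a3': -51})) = -232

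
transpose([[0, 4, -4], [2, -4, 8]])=[[0, 2], [4, -4], [-4, 8]]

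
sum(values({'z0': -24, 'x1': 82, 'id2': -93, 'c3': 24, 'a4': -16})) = -27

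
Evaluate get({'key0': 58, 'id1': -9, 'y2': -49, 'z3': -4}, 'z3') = -4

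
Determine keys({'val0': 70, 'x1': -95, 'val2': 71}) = ['val0', 'x1', 'val2']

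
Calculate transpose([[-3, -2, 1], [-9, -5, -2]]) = [[-3, -9], [-2, -5], [1, -2]]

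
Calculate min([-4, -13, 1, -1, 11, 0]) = -13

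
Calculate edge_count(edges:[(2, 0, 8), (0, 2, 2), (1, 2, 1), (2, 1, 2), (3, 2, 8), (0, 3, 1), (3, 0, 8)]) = 7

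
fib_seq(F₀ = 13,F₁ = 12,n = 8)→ [13, 12, 25, 37, 62, 99, 161, 260]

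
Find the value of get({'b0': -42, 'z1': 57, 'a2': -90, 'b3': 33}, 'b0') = -42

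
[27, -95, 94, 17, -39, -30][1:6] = [-95, 94, 17, -39, -30]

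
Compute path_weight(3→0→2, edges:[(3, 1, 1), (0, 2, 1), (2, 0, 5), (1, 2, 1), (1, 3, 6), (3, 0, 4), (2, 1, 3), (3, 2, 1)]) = 5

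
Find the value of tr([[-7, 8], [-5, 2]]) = diagonal: (-7) + 2
= -5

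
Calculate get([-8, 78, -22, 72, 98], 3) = 72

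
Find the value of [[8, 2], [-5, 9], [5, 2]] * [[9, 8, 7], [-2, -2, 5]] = C[0][0] = (8)*(9) + (2)*(-2) = 68
C[0][1] = (8)*(8) + (2)*(-2) = 60
C[0][2] = (8)*(7) + (2)*(5) = 66
C[1][0] = (-5)*(9) + (9)*(-2) = -63
C[1][1] = (-5)*(8) + (9)*(-2) = -58
C[1][2] = (-5)*(7) + (9)*(5) = 10
... (3 more cells)
= [[68, 60, 66], [-63, -58, 10], [41, 36, 45]]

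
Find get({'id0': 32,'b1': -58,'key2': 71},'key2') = 71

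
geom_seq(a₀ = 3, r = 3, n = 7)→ [3, 9, 27, 81, 243, 729, 2187]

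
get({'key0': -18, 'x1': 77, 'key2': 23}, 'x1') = 77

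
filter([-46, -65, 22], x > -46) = [22]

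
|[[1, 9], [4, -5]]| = -41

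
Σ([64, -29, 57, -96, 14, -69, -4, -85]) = 64 + (-29) + 57 + (-96) + 14 + (-69) + (-4) + (-85)
= -148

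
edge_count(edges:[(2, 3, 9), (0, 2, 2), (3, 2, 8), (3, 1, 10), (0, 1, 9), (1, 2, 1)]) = 6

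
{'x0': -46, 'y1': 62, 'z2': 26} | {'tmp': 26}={'x0': -46, 'y1': 62, 'z2': 26, 'tmp': 26}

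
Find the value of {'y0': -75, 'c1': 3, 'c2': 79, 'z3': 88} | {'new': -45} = {'y0': -75, 'c1': 3, 'c2': 79, 'z3': 88, 'new': -45}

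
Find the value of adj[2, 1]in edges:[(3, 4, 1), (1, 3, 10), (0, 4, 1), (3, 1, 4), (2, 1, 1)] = 1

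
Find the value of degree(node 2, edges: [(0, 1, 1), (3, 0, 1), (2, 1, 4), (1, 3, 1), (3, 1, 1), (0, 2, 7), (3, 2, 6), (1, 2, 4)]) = incident: (2,1), (0,2), (3,2), (1,2)
= 4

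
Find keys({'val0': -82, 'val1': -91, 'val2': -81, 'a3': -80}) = ['val0', 'val1', 'val2', 'a3']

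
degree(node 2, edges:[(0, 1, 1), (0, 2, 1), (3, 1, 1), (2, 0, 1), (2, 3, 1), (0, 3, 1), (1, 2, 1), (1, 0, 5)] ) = incident: (0,2), (2,0), (2,3), (1,2)
= 4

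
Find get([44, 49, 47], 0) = 44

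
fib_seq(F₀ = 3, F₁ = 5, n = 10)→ F_2 = F_1 + F_0 = 8
F_3 = F_2 + F_1 = 13
F_4 = F_3 + F_2 = 21
...
= [3, 5, 8, 13, 21, 34, 55, 89, 144, 233]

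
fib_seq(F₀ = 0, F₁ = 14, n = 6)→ F_2 = F_1 + F_0 = 14
F_3 = F_2 + F_1 = 28
F_4 = F_3 + F_2 = 42
...
= [0, 14, 14, 28, 42, 70]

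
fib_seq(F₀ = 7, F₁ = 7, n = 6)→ F_2 = F_1 + F_0 = 14
F_3 = F_2 + F_1 = 21
F_4 = F_3 + F_2 = 35
...
= [7, 7, 14, 21, 35, 56]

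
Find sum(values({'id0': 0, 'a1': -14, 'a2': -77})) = 0 + (-14) + (-77)
= -91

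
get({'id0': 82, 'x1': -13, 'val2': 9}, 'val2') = 9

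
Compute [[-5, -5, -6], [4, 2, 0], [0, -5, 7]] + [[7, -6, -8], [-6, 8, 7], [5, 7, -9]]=[[2, -11, -14], [-2, 10, 7], [5, 2, -2]]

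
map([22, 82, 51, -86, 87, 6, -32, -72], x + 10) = [32, 92, 61, -76, 97, 16, -22, -62]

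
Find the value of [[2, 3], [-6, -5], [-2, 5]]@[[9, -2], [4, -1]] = C[0][0] = (2)*(9) + (3)*(4) = 30
C[0][1] = (2)*(-2) + (3)*(-1) = -7
C[1][0] = (-6)*(9) + (-5)*(4) = -74
C[1][1] = (-6)*(-2) + (-5)*(-1) = 17
C[2][0] = (-2)*(9) + (5)*(4) = 2
C[2][1] = (-2)*(-2) + (5)*(-1) = -1
= [[30, -7], [-74, 17], [2, -1]]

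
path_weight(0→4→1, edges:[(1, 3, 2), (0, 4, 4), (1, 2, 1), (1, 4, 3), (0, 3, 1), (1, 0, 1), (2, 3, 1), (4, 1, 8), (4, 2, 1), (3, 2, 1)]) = 12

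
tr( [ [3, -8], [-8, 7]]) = diagonal: 3 + 7
= 10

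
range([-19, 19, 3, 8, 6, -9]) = 38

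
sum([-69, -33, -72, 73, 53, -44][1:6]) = slice → [-33, -72, 73, 53, -44]
(-33) + (-72) + 73 + 53 + (-44)
= -23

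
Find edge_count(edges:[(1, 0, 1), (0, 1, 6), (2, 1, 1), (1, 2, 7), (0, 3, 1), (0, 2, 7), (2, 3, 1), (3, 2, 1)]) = 8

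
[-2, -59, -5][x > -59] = [-2, -5]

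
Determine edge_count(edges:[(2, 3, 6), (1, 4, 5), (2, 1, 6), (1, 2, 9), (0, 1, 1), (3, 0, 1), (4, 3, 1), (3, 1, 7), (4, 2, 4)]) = 9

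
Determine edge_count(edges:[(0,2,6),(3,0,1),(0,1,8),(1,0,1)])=4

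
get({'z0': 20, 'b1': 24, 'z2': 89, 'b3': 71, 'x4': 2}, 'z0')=20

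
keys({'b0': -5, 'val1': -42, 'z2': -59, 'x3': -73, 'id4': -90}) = ['b0', 'val1', 'z2', 'x3', 'id4']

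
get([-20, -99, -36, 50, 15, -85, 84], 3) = 50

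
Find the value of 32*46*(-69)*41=-4164288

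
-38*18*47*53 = -1703844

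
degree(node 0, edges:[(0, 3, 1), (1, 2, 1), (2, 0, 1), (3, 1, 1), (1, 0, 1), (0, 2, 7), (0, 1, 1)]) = 5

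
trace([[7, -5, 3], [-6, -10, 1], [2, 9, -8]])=-11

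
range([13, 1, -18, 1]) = 31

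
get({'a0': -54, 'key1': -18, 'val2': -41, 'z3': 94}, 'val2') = -41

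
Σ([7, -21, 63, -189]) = -140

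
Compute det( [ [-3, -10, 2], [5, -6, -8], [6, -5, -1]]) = (1)*(-3)*det([[-6, -8], [-5, -1]]) + (-1)*(-10)*det([[5, -8], [6, -1]]) + (1)*(2)*det([[5, -6], [6, -5]])
= 102 + 430 + 22
= 554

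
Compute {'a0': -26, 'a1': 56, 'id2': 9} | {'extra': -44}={'a0': -26, 'a1': 56, 'id2': 9, 'extra': -44}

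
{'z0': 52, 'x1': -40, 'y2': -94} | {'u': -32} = {'z0': 52, 'x1': -40, 'y2': -94, 'u': -32}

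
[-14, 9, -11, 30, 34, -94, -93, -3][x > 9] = keep x where x > 9: -14✗, 9✗, -11✗, 30✓, 34✓, -94✗, -93✗, -3✗
= [30, 34]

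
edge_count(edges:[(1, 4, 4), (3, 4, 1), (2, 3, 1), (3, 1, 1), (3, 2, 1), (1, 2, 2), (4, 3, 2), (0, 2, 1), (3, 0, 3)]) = 9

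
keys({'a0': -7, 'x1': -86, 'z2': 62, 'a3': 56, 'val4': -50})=['a0', 'x1', 'z2', 'a3', 'val4']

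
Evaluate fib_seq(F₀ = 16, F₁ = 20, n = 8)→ F_2 = F_1 + F_0 = 36
F_3 = F_2 + F_1 = 56
F_4 = F_3 + F_2 = 92
...
= [16, 20, 36, 56, 92, 148, 240, 388]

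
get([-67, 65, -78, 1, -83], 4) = -83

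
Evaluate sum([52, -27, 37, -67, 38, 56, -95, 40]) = 52 + (-27) + 37 + (-67) + 38 + 56 + (-95) + 40
= 34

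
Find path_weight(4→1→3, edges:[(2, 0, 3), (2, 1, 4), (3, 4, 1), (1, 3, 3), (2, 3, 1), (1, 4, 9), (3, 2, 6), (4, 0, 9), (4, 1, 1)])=w(4→1)=1 + w(1→3)=3
= 4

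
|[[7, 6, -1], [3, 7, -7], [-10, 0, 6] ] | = (1)*(7)*det([[7, -7], [0, 6]]) + (-1)*(6)*det([[3, -7], [-10, 6]]) + (1)*(-1)*det([[3, 7], [-10, 0]])
= 294 + 312 + -70
= 536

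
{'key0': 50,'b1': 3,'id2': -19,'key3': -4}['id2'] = -19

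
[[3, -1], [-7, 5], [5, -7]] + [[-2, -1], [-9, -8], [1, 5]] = [[1, -2], [-16, -3], [6, -2]]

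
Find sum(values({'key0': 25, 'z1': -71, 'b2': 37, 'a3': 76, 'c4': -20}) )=25 + (-71) + 37 + 76 + (-20)
= 47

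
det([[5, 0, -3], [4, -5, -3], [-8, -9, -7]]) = 268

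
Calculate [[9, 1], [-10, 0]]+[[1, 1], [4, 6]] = [[10, 2], [-6, 6]]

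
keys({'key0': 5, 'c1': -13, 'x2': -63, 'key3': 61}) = ['key0', 'c1', 'x2', 'key3']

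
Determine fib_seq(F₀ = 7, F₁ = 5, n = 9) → F_2 = F_1 + F_0 = 12
F_3 = F_2 + F_1 = 17
F_4 = F_3 + F_2 = 29
...
= [7, 5, 12, 17, 29, 46, 75, 121, 196]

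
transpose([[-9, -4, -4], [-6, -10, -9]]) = [[-9, -6], [-4, -10], [-4, -9]]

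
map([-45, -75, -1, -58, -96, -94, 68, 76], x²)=(-45)²=2025, (-75)²=5625, (-1)²=1, (-58)²=3364, (-96)²=9216, (-94)²=8836, (68)²=4624, (76)²=5776
= [2025, 5625, 1, 3364, 9216, 8836, 4624, 5776]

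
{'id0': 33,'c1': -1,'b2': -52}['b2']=-52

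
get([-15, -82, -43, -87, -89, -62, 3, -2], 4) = -89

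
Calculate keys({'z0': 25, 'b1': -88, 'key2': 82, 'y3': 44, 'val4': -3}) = ['z0', 'b1', 'key2', 'y3', 'val4']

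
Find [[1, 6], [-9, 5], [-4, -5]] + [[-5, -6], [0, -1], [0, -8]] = [[-4, 0], [-9, 4], [-4, -13]]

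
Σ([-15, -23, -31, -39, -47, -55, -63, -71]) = (-15) + (-23) + (-31) + (-39) + (-47) + (-55) + (-63) + (-71)
= -344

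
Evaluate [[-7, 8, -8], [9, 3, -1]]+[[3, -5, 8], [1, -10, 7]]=[[-4, 3, 0], [10, -7, 6]]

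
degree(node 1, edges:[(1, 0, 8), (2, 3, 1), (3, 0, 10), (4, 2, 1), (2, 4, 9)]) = 1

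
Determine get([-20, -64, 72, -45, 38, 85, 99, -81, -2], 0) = -20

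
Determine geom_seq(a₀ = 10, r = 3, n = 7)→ [10, 30, 90, 270, 810, 2430, 7290]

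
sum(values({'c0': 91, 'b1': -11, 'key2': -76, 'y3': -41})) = -37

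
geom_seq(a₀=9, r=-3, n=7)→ [9, -27, 81, -243, 729, -2187, 6561]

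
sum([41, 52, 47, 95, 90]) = 325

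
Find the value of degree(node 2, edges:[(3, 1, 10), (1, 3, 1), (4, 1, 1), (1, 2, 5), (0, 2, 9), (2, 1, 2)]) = incident: (1,2), (0,2), (2,1)
= 3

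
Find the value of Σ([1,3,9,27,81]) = 121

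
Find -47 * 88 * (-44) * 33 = 6005472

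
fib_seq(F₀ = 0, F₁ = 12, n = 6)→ F_2 = F_1 + F_0 = 12
F_3 = F_2 + F_1 = 24
F_4 = F_3 + F_2 = 36
...
= [0, 12, 12, 24, 36, 60]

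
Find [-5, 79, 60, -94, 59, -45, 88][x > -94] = keep x where x > -94: -5✓, 79✓, 60✓, -94✗, 59✓, -45✓, 88✓
= [-5, 79, 60, 59, -45, 88]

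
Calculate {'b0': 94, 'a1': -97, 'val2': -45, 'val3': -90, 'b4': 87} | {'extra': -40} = {'b0': 94, 'a1': -97, 'val2': -45, 'val3': -90, 'b4': 87, 'extra': -40}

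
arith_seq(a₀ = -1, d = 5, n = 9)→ a_0 = -1 + 0*5 = -1
a_1 = -1 + 1*5 = 4
a_2 = -1 + 2*5 = 9
...
= [-1, 4, 9, 14, 19, 24, 29, 34, 39]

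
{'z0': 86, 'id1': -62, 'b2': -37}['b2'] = -37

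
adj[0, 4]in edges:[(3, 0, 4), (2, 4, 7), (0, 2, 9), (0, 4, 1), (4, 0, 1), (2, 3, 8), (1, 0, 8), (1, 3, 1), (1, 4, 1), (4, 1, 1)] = 1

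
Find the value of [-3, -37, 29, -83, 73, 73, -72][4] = 73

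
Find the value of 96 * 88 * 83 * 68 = 47680512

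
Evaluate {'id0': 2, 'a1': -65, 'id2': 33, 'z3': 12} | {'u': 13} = {'id0': 2, 'a1': -65, 'id2': 33, 'z3': 12, 'u': 13}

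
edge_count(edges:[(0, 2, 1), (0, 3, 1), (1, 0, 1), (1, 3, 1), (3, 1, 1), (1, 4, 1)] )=6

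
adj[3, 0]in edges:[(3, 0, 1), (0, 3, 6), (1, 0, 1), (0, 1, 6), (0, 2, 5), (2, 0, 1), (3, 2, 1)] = 1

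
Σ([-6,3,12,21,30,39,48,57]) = (-6) + 3 + 12 + 21 + 30 + 39 + 48 + 57
= 204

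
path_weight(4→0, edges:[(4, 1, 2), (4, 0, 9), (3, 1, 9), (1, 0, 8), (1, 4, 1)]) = 9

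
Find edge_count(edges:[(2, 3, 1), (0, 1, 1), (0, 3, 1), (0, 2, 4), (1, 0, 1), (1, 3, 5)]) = 6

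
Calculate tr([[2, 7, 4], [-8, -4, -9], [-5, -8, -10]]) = diagonal: 2 + (-4) + (-10)
= -12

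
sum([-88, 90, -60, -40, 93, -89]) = (-88) + 90 + (-60) + (-40) + 93 + (-89)
= -94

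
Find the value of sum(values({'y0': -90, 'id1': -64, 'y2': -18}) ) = (-90) + (-64) + (-18)
= -172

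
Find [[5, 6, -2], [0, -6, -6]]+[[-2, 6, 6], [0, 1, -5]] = [[3, 12, 4], [0, -5, -11]]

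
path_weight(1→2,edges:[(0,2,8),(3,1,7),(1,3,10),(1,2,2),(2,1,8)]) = w(1→2)=2
= 2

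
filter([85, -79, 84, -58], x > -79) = [85, 84, -58]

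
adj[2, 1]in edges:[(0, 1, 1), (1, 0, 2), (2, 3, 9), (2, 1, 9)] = 9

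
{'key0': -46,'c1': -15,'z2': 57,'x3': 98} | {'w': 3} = {'key0': -46, 'c1': -15, 'z2': 57, 'x3': 98, 'w': 3}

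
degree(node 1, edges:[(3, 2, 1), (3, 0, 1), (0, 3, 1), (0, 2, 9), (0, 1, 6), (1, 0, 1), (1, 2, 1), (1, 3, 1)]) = 4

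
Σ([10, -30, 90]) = 10 + -30 + 90
= 70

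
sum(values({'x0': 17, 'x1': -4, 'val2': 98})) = 17 + (-4) + 98
= 111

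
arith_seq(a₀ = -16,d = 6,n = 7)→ a_0 = -16 + 0*6 = -16
a_1 = -16 + 1*6 = -10
a_2 = -16 + 2*6 = -4
...
= [-16, -10, -4, 2, 8, 14, 20]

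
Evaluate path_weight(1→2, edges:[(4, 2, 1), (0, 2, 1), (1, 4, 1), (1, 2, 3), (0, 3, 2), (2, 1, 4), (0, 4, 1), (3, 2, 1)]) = 3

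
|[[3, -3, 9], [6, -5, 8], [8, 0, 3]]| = (1)*(3)*det([[-5, 8], [0, 3]]) + (-1)*(-3)*det([[6, 8], [8, 3]]) + (1)*(9)*det([[6, -5], [8, 0]])
= -45 + -138 + 360
= 177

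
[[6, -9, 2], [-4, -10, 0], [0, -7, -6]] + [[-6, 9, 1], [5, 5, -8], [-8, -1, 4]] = [[0, 0, 3], [1, -5, -8], [-8, -8, -2]]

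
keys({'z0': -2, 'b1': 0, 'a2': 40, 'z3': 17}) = ['z0', 'b1', 'a2', 'z3']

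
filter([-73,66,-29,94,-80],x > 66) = keep x where x > 66: -73✗, 66✗, -29✗, 94✓, -80✗
= [94]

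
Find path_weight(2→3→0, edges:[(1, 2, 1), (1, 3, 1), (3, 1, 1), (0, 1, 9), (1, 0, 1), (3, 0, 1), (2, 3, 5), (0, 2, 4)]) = 6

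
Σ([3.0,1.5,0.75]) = 5.25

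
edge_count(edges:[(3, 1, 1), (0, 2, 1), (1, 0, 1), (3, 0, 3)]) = 4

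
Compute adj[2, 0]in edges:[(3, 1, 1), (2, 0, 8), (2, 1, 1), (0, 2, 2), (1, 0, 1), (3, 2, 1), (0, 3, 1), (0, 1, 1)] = 8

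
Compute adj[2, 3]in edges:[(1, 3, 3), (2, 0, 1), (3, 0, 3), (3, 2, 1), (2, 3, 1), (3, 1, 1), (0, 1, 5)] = 1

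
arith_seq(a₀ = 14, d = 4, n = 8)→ a_0 = 14 + 0*4 = 14
a_1 = 14 + 1*4 = 18
a_2 = 14 + 2*4 = 22
...
= [14, 18, 22, 26, 30, 34, 38, 42]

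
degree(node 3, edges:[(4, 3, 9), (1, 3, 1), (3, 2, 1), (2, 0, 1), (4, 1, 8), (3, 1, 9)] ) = 4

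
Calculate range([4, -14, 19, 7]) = 33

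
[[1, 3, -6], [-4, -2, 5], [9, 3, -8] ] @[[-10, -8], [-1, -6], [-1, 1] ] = C[0][0] = (1)*(-10) + (3)*(-1) + (-6)*(-1) = -7
C[0][1] = (1)*(-8) + (3)*(-6) + (-6)*(1) = -32
C[1][0] = (-4)*(-10) + (-2)*(-1) + (5)*(-1) = 37
C[1][1] = (-4)*(-8) + (-2)*(-6) + (5)*(1) = 49
C[2][0] = (9)*(-10) + (3)*(-1) + (-8)*(-1) = -85
C[2][1] = (9)*(-8) + (3)*(-6) + (-8)*(1) = -98
= [[-7, -32], [37, 49], [-85, -98]]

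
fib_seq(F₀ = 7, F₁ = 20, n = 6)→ F_2 = F_1 + F_0 = 27
F_3 = F_2 + F_1 = 47
F_4 = F_3 + F_2 = 74
...
= [7, 20, 27, 47, 74, 121]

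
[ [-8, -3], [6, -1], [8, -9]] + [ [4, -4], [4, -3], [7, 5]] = [[-4, -7], [10, -4], [15, -4]]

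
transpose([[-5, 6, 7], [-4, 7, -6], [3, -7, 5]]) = [[-5, -4, 3], [6, 7, -7], [7, -6, 5]]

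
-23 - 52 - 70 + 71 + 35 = -39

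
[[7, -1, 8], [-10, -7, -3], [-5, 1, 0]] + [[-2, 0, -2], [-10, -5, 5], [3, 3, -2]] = [[5, -1, 6], [-20, -12, 2], [-2, 4, -2]]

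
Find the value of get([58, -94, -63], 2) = -63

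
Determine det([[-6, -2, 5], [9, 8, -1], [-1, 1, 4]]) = (1)*(-6)*det([[8, -1], [1, 4]]) + (-1)*(-2)*det([[9, -1], [-1, 4]]) + (1)*(5)*det([[9, 8], [-1, 1]])
= -198 + 70 + 85
= -43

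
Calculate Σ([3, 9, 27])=3 + 9 + 27
= 39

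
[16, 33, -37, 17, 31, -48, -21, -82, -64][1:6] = [33, -37, 17, 31, -48]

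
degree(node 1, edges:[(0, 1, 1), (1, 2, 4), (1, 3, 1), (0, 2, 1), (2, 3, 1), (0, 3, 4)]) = 3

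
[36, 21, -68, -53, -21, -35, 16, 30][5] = -35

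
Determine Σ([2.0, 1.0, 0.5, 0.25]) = 3.75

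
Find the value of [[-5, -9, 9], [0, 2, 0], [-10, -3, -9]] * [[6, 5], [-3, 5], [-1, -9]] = [[-12, -151], [-6, 10], [-42, 16]]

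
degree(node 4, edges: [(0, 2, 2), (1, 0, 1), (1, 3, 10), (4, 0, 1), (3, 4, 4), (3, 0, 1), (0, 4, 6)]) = 3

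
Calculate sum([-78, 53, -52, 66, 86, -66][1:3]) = 1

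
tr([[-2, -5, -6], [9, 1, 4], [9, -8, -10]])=diagonal: (-2) + 1 + (-10)
= -11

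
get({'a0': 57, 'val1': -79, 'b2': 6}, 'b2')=6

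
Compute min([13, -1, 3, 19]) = -1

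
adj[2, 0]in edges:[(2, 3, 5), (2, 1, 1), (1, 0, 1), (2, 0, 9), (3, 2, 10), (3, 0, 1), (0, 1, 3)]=9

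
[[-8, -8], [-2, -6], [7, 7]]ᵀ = [[-8, -2, 7], [-8, -6, 7]]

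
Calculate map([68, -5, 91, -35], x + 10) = 68+10=78, -5+10=5, 91+10=101, -35+10=-25
= [78, 5, 101, -25]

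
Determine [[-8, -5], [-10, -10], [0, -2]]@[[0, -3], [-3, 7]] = C[0][0] = (-8)*(0) + (-5)*(-3) = 15
C[0][1] = (-8)*(-3) + (-5)*(7) = -11
C[1][0] = (-10)*(0) + (-10)*(-3) = 30
C[1][1] = (-10)*(-3) + (-10)*(7) = -40
C[2][0] = (0)*(0) + (-2)*(-3) = 6
C[2][1] = (0)*(-3) + (-2)*(7) = -14
= [[15, -11], [30, -40], [6, -14]]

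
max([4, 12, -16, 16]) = 16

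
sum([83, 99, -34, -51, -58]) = 39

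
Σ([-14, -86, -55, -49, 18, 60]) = -126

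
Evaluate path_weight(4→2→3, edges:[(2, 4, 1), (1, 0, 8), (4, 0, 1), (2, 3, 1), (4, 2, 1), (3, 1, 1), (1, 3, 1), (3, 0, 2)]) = w(4→2)=1 + w(2→3)=1
= 2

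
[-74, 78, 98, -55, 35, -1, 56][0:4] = [-74, 78, 98, -55]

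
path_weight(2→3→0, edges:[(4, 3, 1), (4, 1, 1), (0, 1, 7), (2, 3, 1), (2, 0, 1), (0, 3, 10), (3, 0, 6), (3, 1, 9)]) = 7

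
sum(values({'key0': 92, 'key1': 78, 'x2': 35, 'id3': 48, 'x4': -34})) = 92 + 78 + 35 + 48 + (-34)
= 219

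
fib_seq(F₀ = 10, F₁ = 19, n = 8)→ [10, 19, 29, 48, 77, 125, 202, 327]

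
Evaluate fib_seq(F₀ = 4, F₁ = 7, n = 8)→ [4, 7, 11, 18, 29, 47, 76, 123]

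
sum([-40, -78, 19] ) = (-40) + (-78) + 19
= -99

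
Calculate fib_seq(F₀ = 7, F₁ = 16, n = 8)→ F_2 = F_1 + F_0 = 23
F_3 = F_2 + F_1 = 39
F_4 = F_3 + F_2 = 62
...
= [7, 16, 23, 39, 62, 101, 163, 264]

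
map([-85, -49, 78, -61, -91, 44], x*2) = [-170, -98, 156, -122, -182, 88]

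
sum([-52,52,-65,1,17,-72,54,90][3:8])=90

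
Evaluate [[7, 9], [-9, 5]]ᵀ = [[7, -9], [9, 5]]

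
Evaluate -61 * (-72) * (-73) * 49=-15710184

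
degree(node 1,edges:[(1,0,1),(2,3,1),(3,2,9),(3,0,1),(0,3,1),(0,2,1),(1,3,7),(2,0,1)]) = incident: (1,0), (1,3)
= 2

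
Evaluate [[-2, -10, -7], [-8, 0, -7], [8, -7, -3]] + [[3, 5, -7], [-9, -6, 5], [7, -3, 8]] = [[1, -5, -14], [-17, -6, -2], [15, -10, 5]]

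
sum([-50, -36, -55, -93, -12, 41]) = (-50) + (-36) + (-55) + (-93) + (-12) + 41
= -205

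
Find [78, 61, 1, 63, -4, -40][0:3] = [78, 61, 1]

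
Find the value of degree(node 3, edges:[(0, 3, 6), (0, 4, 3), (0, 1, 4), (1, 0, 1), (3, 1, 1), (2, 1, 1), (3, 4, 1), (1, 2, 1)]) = 3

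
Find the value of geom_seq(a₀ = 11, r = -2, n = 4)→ a_0 = 11*(-2)^0 = 11
a_1 = 11*(-2)^1 = -22
a_2 = 11*(-2)^2 = 44
...
= [11, -22, 44, -88]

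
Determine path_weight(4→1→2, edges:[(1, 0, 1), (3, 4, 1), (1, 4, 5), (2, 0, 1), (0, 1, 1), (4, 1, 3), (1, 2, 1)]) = w(4→1)=3 + w(1→2)=1
= 4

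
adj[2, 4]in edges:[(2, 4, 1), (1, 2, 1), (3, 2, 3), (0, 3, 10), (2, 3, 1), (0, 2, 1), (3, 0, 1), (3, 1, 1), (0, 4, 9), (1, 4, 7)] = 1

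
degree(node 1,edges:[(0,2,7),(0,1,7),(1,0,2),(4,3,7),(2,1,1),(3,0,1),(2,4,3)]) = 3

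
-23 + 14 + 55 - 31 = 15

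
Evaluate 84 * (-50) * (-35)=147000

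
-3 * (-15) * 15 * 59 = 39825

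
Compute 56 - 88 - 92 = -124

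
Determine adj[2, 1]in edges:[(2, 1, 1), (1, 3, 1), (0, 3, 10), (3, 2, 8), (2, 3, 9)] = 1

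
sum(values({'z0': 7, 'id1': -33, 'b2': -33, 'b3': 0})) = 7 + (-33) + (-33) + 0
= -59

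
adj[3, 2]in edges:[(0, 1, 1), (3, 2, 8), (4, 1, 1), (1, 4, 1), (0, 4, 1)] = 8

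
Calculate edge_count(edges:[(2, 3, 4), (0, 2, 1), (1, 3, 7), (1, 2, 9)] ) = 4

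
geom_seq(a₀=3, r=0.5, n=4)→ a_0 = 3*0.5^0 = 3.0
a_1 = 3*0.5^1 = 1.5
a_2 = 3*0.5^2 = 0.75
...
= [3.0, 1.5, 0.75, 0.375]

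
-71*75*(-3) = 15975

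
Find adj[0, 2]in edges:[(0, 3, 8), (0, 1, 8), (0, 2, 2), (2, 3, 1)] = 2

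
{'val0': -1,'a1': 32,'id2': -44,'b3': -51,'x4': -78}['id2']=-44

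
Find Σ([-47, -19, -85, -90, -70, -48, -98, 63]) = (-47) + (-19) + (-85) + (-90) + (-70) + (-48) + (-98) + 63
= -394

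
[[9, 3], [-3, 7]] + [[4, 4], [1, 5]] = [[13, 7], [-2, 12]]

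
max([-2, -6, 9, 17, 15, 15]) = 17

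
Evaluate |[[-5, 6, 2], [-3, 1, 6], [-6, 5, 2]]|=(1)*(-5)*det([[1, 6], [5, 2]]) + (-1)*(6)*det([[-3, 6], [-6, 2]]) + (1)*(2)*det([[-3, 1], [-6, 5]])
= 140 + -180 + -18
= -58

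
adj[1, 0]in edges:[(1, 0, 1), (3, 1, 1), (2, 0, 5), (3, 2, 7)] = 1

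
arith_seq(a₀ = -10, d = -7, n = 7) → a_0 = -10 + 0*-7 = -10
a_1 = -10 + 1*-7 = -17
a_2 = -10 + 2*-7 = -24
...
= [-10, -17, -24, -31, -38, -45, -52]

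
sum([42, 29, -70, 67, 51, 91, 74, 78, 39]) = 42 + 29 + (-70) + 67 + 51 + 91 + 74 + 78 + 39
= 401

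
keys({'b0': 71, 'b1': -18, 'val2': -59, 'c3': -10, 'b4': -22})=['b0', 'b1', 'val2', 'c3', 'b4']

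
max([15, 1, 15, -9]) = 15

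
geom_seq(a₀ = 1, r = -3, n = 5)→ [1, -3, 9, -27, 81]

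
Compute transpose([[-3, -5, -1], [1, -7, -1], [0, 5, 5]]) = [[-3, 1, 0], [-5, -7, 5], [-1, -1, 5]]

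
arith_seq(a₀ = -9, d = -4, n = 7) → [-9, -13, -17, -21, -25, -29, -33]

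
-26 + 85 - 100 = -41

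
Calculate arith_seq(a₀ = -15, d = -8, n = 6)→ a_0 = -15 + 0*-8 = -15
a_1 = -15 + 1*-8 = -23
a_2 = -15 + 2*-8 = -31
...
= [-15, -23, -31, -39, -47, -55]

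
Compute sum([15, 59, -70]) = 4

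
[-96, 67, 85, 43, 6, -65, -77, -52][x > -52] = keep x where x > -52: -96✗, 67✓, 85✓, 43✓, 6✓, -65✗, -77✗, -52✗
= [67, 85, 43, 6]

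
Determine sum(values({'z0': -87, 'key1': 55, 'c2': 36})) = (-87) + 55 + 36
= 4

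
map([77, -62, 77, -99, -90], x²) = (77)²=5929, (-62)²=3844, (77)²=5929, (-99)²=9801, (-90)²=8100
= [5929, 3844, 5929, 9801, 8100]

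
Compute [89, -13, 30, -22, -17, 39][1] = -13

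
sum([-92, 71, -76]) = (-92) + 71 + (-76)
= -97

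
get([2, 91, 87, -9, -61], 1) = 91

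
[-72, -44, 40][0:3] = [-72, -44, 40]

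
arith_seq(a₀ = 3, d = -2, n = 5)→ [3, 1, -1, -3, -5]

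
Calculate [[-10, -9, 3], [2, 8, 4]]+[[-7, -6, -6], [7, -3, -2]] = [[-17, -15, -3], [9, 5, 2]]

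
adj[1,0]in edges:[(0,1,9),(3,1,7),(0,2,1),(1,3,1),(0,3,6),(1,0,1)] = 1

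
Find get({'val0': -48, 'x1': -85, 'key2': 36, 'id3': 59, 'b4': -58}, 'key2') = 36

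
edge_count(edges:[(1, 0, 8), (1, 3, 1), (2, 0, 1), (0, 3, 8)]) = 4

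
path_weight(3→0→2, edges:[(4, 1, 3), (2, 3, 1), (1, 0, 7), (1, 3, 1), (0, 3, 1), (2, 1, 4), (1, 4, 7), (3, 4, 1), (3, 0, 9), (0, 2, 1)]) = 10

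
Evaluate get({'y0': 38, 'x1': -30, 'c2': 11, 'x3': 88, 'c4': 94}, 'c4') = 94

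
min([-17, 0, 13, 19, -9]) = -17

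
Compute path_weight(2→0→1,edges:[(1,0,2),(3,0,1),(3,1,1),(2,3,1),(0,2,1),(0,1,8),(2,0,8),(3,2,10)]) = w(2→0)=8 + w(0→1)=8
= 16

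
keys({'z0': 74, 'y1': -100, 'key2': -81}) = ['z0', 'y1', 'key2']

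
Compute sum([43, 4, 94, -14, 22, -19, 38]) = 168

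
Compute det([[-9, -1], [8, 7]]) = -55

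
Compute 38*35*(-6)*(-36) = 287280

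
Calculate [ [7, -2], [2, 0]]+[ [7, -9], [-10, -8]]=[[14, -11], [-8, -8]]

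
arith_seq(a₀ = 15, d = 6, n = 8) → a_0 = 15 + 0*6 = 15
a_1 = 15 + 1*6 = 21
a_2 = 15 + 2*6 = 27
...
= [15, 21, 27, 33, 39, 45, 51, 57]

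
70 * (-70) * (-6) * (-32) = -940800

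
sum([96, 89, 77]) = 262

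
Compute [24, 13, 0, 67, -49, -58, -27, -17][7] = -17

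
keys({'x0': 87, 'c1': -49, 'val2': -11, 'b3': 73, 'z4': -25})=['x0', 'c1', 'val2', 'b3', 'z4']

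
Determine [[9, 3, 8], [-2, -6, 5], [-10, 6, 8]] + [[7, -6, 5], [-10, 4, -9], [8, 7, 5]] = [[16, -3, 13], [-12, -2, -4], [-2, 13, 13]]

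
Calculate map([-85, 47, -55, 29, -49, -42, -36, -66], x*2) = [-170, 94, -110, 58, -98, -84, -72, -132]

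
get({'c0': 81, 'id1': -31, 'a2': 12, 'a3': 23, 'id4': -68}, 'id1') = -31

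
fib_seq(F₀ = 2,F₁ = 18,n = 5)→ F_2 = F_1 + F_0 = 20
F_3 = F_2 + F_1 = 38
F_4 = F_3 + F_2 = 58
= [2, 18, 20, 38, 58]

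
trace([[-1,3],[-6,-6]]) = -7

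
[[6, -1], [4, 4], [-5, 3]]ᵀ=[[6, 4, -5], [-1, 4, 3]]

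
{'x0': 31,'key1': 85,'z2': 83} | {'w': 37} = {'x0': 31, 'key1': 85, 'z2': 83, 'w': 37}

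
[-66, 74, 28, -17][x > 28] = [74]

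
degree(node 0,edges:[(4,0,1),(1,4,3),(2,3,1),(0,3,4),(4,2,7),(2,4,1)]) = incident: (4,0), (0,3)
= 2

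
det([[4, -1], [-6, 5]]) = 14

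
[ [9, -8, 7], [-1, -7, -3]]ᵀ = [[9, -1], [-8, -7], [7, -3]]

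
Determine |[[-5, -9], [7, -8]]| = (-5)*(-8) - (-9)*(7)
= 103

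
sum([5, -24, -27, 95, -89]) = 5 + (-24) + (-27) + 95 + (-89)
= -40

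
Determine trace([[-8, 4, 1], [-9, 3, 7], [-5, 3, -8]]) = diagonal: (-8) + 3 + (-8)
= -13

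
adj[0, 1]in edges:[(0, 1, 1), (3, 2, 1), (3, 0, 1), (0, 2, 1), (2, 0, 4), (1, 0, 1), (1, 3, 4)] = 1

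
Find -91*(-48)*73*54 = 17218656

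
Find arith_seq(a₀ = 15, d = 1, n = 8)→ a_0 = 15 + 0*1 = 15
a_1 = 15 + 1*1 = 16
a_2 = 15 + 2*1 = 17
...
= [15, 16, 17, 18, 19, 20, 21, 22]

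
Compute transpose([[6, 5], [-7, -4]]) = [[6, -7], [5, -4]]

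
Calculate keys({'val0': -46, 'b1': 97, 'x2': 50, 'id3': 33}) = ['val0', 'b1', 'x2', 'id3']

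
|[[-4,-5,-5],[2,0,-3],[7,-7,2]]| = 279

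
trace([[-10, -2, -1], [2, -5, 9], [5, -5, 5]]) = -10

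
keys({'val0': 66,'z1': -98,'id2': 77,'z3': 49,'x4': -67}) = ['val0', 'z1', 'id2', 'z3', 'x4']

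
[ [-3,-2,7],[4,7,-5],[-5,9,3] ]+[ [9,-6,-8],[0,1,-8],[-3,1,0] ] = [[6, -8, -1], [4, 8, -13], [-8, 10, 3]]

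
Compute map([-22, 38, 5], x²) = [484, 1444, 25]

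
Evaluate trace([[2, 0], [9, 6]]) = diagonal: 2 + 6
= 8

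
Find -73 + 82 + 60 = 69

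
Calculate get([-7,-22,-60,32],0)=-7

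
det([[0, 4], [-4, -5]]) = (0)*(-5) - (4)*(-4)
= 16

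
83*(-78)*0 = 0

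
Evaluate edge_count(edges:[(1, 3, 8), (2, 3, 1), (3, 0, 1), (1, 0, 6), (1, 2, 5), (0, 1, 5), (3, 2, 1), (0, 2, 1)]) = 8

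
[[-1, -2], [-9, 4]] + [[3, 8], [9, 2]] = [[2, 6], [0, 6]]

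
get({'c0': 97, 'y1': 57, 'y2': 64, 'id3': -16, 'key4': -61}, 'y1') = 57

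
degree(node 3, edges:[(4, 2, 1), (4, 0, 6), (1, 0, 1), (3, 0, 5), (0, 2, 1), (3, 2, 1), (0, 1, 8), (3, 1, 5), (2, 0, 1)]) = 3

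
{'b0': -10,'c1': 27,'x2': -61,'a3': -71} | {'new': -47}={'b0': -10, 'c1': 27, 'x2': -61, 'a3': -71, 'new': -47}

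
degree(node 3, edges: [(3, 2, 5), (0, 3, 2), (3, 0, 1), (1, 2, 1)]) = 3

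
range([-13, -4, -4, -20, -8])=16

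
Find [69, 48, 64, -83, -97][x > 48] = [69, 64]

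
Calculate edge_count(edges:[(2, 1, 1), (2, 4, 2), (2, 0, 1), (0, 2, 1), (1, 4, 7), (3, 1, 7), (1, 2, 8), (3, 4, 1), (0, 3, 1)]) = 9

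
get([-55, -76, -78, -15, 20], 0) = -55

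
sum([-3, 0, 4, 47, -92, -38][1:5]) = slice → [0, 4, 47, -92]
0 + 4 + 47 + (-92)
= -41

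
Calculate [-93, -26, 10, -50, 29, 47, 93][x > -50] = [-26, 10, 29, 47, 93]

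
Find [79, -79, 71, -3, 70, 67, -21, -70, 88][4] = 70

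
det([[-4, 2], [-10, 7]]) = (-4)*(7) - (2)*(-10)
= -8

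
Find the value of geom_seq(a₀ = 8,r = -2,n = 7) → a_0 = 8*(-2)^0 = 8
a_1 = 8*(-2)^1 = -16
a_2 = 8*(-2)^2 = 32
...
= [8, -16, 32, -64, 128, -256, 512]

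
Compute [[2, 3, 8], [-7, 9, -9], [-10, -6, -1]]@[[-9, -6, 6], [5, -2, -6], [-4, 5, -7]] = C[0][0] = (2)*(-9) + (3)*(5) + (8)*(-4) = -35
C[0][1] = (2)*(-6) + (3)*(-2) + (8)*(5) = 22
C[0][2] = (2)*(6) + (3)*(-6) + (8)*(-7) = -62
C[1][0] = (-7)*(-9) + (9)*(5) + (-9)*(-4) = 144
C[1][1] = (-7)*(-6) + (9)*(-2) + (-9)*(5) = -21
C[1][2] = (-7)*(6) + (9)*(-6) + (-9)*(-7) = -33
... (3 more cells)
= [[-35, 22, -62], [144, -21, -33], [64, 67, -17]]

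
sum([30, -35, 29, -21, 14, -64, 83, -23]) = 30 + (-35) + 29 + (-21) + 14 + (-64) + 83 + (-23)
= 13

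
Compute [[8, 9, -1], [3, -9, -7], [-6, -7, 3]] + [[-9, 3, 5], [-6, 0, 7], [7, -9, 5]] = [[-1, 12, 4], [-3, -9, 0], [1, -16, 8]]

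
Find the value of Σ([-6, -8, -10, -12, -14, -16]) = (-6) + (-8) + (-10) + (-12) + (-14) + (-16)
= -66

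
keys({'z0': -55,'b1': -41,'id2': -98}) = ['z0', 'b1', 'id2']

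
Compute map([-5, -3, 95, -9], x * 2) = [-10, -6, 190, -18]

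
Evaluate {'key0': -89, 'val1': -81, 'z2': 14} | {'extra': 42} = {'key0': -89, 'val1': -81, 'z2': 14, 'extra': 42}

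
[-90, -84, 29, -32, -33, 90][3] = -32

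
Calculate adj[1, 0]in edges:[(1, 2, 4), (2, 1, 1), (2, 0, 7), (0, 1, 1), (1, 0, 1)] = 1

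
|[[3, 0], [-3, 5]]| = 15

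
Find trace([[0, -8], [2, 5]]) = diagonal: 0 + 5
= 5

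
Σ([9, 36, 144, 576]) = 9 + 36 + 144 + 576
= 765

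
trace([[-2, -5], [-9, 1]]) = -1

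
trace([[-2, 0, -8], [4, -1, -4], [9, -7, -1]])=diagonal: (-2) + (-1) + (-1)
= -4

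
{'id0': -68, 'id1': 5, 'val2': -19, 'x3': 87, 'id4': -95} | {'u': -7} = {'id0': -68, 'id1': 5, 'val2': -19, 'x3': 87, 'id4': -95, 'u': -7}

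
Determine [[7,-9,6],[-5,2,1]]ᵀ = [[7, -5], [-9, 2], [6, 1]]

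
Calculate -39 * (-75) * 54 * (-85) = -13425750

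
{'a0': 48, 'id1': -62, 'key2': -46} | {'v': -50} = {'a0': 48, 'id1': -62, 'key2': -46, 'v': -50}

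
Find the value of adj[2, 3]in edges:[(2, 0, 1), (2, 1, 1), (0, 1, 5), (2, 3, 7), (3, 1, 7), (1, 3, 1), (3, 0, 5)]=7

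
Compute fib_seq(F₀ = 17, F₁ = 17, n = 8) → [17, 17, 34, 51, 85, 136, 221, 357]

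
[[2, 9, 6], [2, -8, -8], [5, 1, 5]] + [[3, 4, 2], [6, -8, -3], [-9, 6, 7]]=[[5, 13, 8], [8, -16, -11], [-4, 7, 12]]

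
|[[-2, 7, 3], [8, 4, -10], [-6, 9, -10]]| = 1168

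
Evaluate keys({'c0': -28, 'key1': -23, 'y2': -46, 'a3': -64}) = ['c0', 'key1', 'y2', 'a3']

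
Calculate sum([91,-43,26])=74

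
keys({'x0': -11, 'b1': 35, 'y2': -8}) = ['x0', 'b1', 'y2']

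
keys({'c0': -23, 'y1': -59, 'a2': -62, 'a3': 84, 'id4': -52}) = ['c0', 'y1', 'a2', 'a3', 'id4']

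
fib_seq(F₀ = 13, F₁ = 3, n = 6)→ F_2 = F_1 + F_0 = 16
F_3 = F_2 + F_1 = 19
F_4 = F_3 + F_2 = 35
...
= [13, 3, 16, 19, 35, 54]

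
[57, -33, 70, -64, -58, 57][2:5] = [70, -64, -58]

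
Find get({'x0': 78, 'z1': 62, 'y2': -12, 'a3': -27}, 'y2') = -12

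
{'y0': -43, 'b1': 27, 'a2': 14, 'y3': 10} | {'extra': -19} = {'y0': -43, 'b1': 27, 'a2': 14, 'y3': 10, 'extra': -19}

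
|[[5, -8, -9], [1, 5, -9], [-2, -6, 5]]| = (1)*(5)*det([[5, -9], [-6, 5]]) + (-1)*(-8)*det([[1, -9], [-2, 5]]) + (1)*(-9)*det([[1, 5], [-2, -6]])
= -145 + -104 + -36
= -285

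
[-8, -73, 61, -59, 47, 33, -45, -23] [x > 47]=keep x where x > 47: -8✗, -73✗, 61✓, -59✗, 47✗, 33✗, -45✗, -23✗
= [61]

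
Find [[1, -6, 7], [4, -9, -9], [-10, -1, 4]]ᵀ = [[1, 4, -10], [-6, -9, -1], [7, -9, 4]]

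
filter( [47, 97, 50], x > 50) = [97]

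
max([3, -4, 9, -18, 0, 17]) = 17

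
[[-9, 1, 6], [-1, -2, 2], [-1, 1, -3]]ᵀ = [[-9, -1, -1], [1, -2, 1], [6, 2, -3]]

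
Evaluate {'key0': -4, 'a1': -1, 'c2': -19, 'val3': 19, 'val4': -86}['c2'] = -19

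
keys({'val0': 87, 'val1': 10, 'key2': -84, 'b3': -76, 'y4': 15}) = ['val0', 'val1', 'key2', 'b3', 'y4']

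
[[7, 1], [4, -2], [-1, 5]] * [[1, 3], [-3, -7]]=[[4, 14], [10, 26], [-16, -38]]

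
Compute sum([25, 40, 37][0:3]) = 102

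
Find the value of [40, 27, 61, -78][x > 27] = [40, 61]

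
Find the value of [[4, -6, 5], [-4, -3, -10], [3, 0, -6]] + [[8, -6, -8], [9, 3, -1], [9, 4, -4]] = [[12, -12, -3], [5, 0, -11], [12, 4, -10]]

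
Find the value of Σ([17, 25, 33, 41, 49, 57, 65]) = 287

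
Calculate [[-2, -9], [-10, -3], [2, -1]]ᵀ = [[-2, -10, 2], [-9, -3, -1]]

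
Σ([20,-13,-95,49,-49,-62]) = 20 + (-13) + (-95) + 49 + (-49) + (-62)
= -150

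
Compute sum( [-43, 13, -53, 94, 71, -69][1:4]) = slice → [13, -53, 94]
13 + (-53) + 94
= 54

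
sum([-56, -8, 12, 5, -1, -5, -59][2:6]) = slice → [12, 5, -1, -5]
12 + 5 + (-1) + (-5)
= 11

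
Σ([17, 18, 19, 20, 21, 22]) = 117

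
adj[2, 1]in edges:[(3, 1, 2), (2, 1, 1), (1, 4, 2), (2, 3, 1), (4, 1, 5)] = 1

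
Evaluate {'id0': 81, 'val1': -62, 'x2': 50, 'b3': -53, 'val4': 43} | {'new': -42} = {'id0': 81, 'val1': -62, 'x2': 50, 'b3': -53, 'val4': 43, 'new': -42}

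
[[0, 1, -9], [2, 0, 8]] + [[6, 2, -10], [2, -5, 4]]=[[6, 3, -19], [4, -5, 12]]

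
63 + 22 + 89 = 174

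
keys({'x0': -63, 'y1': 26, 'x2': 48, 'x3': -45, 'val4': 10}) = ['x0', 'y1', 'x2', 'x3', 'val4']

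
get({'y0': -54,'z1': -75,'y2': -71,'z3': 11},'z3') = 11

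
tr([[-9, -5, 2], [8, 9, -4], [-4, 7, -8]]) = -8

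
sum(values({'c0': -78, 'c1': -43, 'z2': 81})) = (-78) + (-43) + 81
= -40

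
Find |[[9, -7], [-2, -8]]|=-86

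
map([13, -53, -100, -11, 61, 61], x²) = [169, 2809, 10000, 121, 3721, 3721]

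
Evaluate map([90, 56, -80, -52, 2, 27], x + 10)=[100, 66, -70, -42, 12, 37]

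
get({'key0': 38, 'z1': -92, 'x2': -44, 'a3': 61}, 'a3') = 61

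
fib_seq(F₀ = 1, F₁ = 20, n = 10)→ F_2 = F_1 + F_0 = 21
F_3 = F_2 + F_1 = 41
F_4 = F_3 + F_2 = 62
...
= [1, 20, 21, 41, 62, 103, 165, 268, 433, 701]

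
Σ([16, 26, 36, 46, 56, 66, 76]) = 322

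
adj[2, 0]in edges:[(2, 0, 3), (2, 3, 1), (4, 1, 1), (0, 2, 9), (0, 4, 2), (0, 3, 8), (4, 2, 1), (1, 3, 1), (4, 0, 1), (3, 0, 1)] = 3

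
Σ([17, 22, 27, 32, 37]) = 135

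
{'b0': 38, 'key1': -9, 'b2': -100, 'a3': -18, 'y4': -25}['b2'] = -100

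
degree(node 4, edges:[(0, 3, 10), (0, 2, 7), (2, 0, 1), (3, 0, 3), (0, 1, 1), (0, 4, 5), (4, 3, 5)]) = 2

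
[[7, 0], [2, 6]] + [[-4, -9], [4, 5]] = [[3, -9], [6, 11]]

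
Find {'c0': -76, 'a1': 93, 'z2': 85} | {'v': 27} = {'c0': -76, 'a1': 93, 'z2': 85, 'v': 27}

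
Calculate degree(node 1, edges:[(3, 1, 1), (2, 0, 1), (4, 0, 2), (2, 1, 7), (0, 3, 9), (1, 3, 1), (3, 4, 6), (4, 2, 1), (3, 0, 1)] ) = 3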